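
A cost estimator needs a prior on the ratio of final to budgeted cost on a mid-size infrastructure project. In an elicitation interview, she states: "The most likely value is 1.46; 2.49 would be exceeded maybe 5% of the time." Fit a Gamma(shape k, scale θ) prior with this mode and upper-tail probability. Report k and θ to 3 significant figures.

Gamma(k,θ) with k>1 has mode (k−1)θ, so θ = 1.46/(k−1).
Need P(X < 2.49) = 0.95 with θ tied to k this way. Start at k = 2, θ = 1.46: P(X<2.49) ≈ 0.508.
Too low — raise k to concentrate. Iterating converges to k ≈ 10.8.
Then θ = 1.46/(10.8−1) ≈ 0.149.

k ≈ 10.8, θ ≈ 0.149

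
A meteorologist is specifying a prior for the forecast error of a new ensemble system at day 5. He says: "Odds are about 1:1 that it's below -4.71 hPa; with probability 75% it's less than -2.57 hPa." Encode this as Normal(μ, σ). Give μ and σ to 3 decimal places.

μ = -4.710, σ = 3.173

The p-quantile of Normal(μ,σ) is μ + z_p·σ, with z_{0.5} = 0 and z_{0.75} = 0.6745.
Eliminate σ: μ = (z₂·x₁ − z₁·x₂)/(z₂ − z₁) = (0.6745·-4.71 − (0)·-2.57)/0.6745 = -4.710.
Then σ = (x₂ − x₁)/(z₂ − z₁) = (-2.57 − -4.71)/0.6745 = 3.173.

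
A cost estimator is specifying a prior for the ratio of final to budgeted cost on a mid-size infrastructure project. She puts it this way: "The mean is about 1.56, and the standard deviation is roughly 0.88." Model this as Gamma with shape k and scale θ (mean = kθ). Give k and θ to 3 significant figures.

For Gamma(k, scale θ): mean = kθ, variance = kθ², so CV = 1/√k.
CV = SD/mean = 0.88/1.56 = 0.5641, hence k = 1/CV² = 3.14.
Then θ = mean/k = 1.56/3.14 = 0.496.

k ≈ 3.14, θ ≈ 0.496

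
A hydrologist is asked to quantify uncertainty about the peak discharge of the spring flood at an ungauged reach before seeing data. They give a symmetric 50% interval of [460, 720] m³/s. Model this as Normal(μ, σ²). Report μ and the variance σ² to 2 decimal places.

A symmetric 50% interval runs μ ± z·σ with z = 0.6745.
Half-width = 130, so σ = 130/0.6745 = 192.738 and σ² = 37148.05.
μ is the interval midpoint, 590.00.

μ = 590.00, σ² = 37148.05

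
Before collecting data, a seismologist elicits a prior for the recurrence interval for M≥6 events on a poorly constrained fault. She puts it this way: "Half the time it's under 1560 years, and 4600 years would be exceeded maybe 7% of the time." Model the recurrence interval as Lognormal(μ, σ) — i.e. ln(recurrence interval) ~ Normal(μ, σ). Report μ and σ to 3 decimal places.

μ ≈ 7.352, σ ≈ 0.733

If T ~ Lognormal(μ,σ) then ln T ~ Normal(μ,σ), so the p-quantile of ln T is μ + z_p·σ.
ln(1560) = 7.352 and ln(4600) = 8.434; z_{0.5} = 0, z_{0.93} = 1.476.
σ = (8.434 − 7.352)/(1.476 − (0)) = 0.733.
μ = 7.352 − (0)·0.733 = 7.352.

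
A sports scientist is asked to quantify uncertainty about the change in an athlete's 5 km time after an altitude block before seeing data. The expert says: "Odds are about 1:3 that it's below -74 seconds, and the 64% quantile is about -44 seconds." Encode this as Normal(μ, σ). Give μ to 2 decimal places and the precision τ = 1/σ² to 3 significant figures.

The p-quantile of Normal(μ,σ) is μ + z_p·σ, with z_{0.25} = -0.6745 and z_{0.64} = 0.3585.
Eliminate σ: μ = (z₂·x₁ − z₁·x₂)/(z₂ − z₁) = (0.3585·-74 − (-0.6745)·-44)/1.033 = -54.41.
Then σ = (x₂ − x₁)/(z₂ − z₁) = (-44 − -74)/1.033 = 29.04.
Precision τ = 1/σ² = 1/29.04² = 0.00119.

μ = -54.41, τ = 0.00119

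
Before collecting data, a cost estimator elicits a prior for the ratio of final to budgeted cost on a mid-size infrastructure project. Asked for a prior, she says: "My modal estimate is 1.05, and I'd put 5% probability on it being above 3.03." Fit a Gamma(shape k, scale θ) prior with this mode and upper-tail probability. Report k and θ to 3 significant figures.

k ≈ 3.37, θ ≈ 0.442

Gamma(k,θ) with k>1 has mode (k−1)θ, so θ = 1.05/(k−1).
Need P(X < 3.03) = 0.95 with θ tied to k this way. Start at k = 2, θ = 1.05: P(X<3.03) ≈ 0.783.
Too low — raise k to concentrate. Iterating converges to k ≈ 3.37.
Then θ = 1.05/(3.37−1) ≈ 0.442.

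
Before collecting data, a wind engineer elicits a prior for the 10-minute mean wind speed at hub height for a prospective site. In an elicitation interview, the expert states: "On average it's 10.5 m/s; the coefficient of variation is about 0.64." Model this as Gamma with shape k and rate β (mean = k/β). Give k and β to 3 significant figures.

k ≈ 2.44, β ≈ 0.233

For Gamma(k, rate β): mean = k/β, variance = k/β², so CV = 1/√k.
CV = 0.64, hence k = 1/CV² = 2.44.
Then β = k/mean = 2.44/10.5 = 0.233.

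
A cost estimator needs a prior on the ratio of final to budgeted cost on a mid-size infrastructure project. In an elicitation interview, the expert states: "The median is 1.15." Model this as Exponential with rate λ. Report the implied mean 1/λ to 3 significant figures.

mean ≈ 1.66

Exponential median = ln 2 / λ, so λ = ln 2 / 1.15 = 0.603.
Mean = 1/λ = 1.66.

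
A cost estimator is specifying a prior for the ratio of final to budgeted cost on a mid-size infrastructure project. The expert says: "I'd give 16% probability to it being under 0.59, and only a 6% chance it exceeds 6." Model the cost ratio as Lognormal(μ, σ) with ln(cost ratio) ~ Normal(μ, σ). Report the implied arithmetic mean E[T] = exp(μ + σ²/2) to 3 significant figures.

E[T] ≈ 2.21

If T ~ Lognormal(μ,σ) then ln T ~ Normal(μ,σ), so the p-quantile of ln T is μ + z_p·σ.
ln(0.59) = -0.5276 and ln(6) = 1.792; z_{0.16} = -0.9945, z_{0.94} = 1.555.
σ = (1.792 − -0.5276)/(1.555 − (-0.9945)) = 0.910.
μ = -0.5276 − (-0.9945)·0.910 = 0.377.
E[T] = exp(μ + σ²/2) = exp(0.377 + 0.4139) = 2.21.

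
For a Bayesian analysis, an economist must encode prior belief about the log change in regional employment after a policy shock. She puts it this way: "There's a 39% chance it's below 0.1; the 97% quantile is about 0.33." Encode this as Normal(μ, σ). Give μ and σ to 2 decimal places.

For Normal(μ,σ), the p-quantile is μ + z_p·σ. Here z_{0.39} = -0.2793, z_{0.97} = 1.881.
So 0.1 = μ − 0.2793σ and 0.33 = μ + 1.881σ.
Subtracting: σ = (0.33 − 0.1)/(1.881 − (-0.2793)) = 0.11.
Then μ = 0.1 − (-0.2793)·0.11 = 0.13.

μ = 0.13, σ = 0.11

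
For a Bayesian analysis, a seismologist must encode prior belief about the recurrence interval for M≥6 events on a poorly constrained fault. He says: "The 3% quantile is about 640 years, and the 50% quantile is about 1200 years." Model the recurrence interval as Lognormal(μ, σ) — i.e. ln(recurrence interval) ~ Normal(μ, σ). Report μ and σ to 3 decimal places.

If T ~ Lognormal(μ,σ) then ln T ~ Normal(μ,σ), so the p-quantile of ln T is μ + z_p·σ.
ln(640) = 6.461 and ln(1200) = 7.09; z_{0.03} = -1.881, z_{0.5} = 0.
σ = (7.09 − 6.461)/(0 − (-1.881)) = 0.334.
μ = 6.461 − (-1.881)·0.334 = 7.090.

μ ≈ 7.090, σ ≈ 0.334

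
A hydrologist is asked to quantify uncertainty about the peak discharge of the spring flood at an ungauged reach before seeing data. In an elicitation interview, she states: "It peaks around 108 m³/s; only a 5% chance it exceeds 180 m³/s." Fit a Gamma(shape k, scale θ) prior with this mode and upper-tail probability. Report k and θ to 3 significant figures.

k ≈ 11.7, θ ≈ 10.1

Gamma(k,θ) with k>1 has mode (k−1)θ, so θ = 108/(k−1).
Need P(X < 180) = 0.95 with θ tied to k this way. Start at k = 2, θ = 108: P(X<180) ≈ 0.496.
Too low — raise k to concentrate. Iterating converges to k ≈ 11.7.
Then θ = 108/(11.7−1) ≈ 10.1.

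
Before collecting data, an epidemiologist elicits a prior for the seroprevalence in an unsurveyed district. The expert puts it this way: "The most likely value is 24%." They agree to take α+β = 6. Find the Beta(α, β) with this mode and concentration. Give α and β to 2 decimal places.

For α,β > 1 the Beta mode is (α−1)/(α+β−2). With α+β = 6, the mode is (α−1)/4.
Set (α−1)/4 = 0.24 → α = 1 + 0.24·4 = 1.96.
β = 6 − α = 4.04.

α = 1.96, β = 4.04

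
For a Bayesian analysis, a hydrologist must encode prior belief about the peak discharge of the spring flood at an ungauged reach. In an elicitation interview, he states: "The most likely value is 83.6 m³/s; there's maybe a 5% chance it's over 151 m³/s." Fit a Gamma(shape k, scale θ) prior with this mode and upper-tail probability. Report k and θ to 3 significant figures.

Gamma(k,θ) with k>1 has mode (k−1)θ, so θ = 83.6/(k−1).
Need P(X < 151) = 0.95 with θ tied to k this way. Start at k = 2, θ = 83.6: P(X<151) ≈ 0.539.
Too low — raise k to concentrate. Iterating converges to k ≈ 8.97.
Then θ = 83.6/(8.97−1) ≈ 10.5.

k ≈ 8.97, θ ≈ 10.5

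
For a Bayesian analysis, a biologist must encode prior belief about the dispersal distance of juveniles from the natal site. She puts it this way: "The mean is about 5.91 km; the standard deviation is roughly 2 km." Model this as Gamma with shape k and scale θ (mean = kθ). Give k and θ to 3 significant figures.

k ≈ 8.73, θ ≈ 0.677

For Gamma(k, scale θ): mean = kθ, variance = kθ², so CV = 1/√k.
CV = SD/mean = 2/5.91 = 0.3384, hence k = 1/CV² = 8.73.
Then θ = mean/k = 5.91/8.73 = 0.677.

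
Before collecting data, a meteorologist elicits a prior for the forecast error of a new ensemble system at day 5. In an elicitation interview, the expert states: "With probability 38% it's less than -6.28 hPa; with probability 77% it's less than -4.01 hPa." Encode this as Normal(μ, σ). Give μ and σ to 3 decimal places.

μ = -5.616, σ = 2.174

For Normal(μ,σ), the p-quantile is μ + z_p·σ. Here z_{0.38} = -0.3055, z_{0.77} = 0.7388.
So -6.28 = μ − 0.3055σ and -4.01 = μ + 0.7388σ.
Subtracting: σ = (-4.01 − -6.28)/(0.7388 − (-0.3055)) = 2.174.
Then μ = -6.28 − (-0.3055)·2.174 = -5.616.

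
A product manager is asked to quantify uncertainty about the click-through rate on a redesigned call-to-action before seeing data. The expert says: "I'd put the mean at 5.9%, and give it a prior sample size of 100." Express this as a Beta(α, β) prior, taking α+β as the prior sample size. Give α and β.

Under the effective-sample-size interpretation, Beta(α, β) has prior mean α/(α+β) and prior sample size α+β.
So α+β = 100 and α/(α+β) = 0.059, giving α = 0.059·100 = 5.9 and β = 100 − 5.9 = 94.1.

α = 5.9, β = 94.1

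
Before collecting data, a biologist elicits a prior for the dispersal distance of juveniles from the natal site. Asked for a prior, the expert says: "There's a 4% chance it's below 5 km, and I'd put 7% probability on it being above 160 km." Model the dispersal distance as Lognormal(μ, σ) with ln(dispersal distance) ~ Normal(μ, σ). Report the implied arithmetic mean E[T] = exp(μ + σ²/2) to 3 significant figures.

If T ~ Lognormal(μ,σ) then ln T ~ Normal(μ,σ), so the p-quantile of ln T is μ + z_p·σ.
ln(5) = 1.609 and ln(160) = 5.075; z_{0.04} = -1.751, z_{0.93} = 1.476.
σ = (5.075 − 1.609)/(1.476 − (-1.751)) = 1.074.
μ = 1.609 − (-1.751)·1.074 = 3.490.
E[T] = exp(μ + σ²/2) = exp(3.490 + 0.5769) = 58.4 km.

E[T] ≈ 58.4 km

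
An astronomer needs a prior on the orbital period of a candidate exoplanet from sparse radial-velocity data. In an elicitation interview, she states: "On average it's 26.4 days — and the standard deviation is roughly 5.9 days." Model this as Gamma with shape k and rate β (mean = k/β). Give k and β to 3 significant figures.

For Gamma(k, rate β): mean = k/β, variance = k/β², so CV = 1/√k.
CV = SD/mean = 5.9/26.4 = 0.2235, hence k = 1/CV² = 20.
Then β = k/mean = 20/26.4 = 0.758.

k ≈ 20, β ≈ 0.758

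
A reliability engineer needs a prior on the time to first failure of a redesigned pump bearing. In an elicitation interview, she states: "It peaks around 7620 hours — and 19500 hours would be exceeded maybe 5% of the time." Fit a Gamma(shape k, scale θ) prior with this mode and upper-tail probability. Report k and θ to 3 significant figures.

Gamma(k,θ) with k>1 has mode (k−1)θ, so θ = 7620/(k−1).
Need P(X < 19500) = 0.95 with θ tied to k this way. Start at k = 2, θ = 7620: P(X<19500) ≈ 0.725.
Too low — raise k to concentrate. Iterating converges to k ≈ 4.07.
Then θ = 7620/(4.07−1) ≈ 2480.

k ≈ 4.07, θ ≈ 2480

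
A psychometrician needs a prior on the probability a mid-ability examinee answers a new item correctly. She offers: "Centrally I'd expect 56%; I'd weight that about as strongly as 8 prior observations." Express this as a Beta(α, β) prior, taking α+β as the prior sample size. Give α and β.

Under the effective-sample-size interpretation, Beta(α, β) has prior mean α/(α+β) and prior sample size α+β.
So α+β = 8 and α/(α+β) = 0.56, giving α = 0.56·8 = 4.48 and β = 8 − 4.48 = 3.52.

α = 4.48, β = 3.52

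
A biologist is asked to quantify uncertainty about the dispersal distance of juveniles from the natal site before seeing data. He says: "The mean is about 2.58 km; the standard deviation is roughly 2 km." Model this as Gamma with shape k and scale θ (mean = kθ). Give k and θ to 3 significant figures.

k ≈ 1.66, θ ≈ 1.55

For Gamma(k, scale θ): mean = kθ, variance = kθ², so CV = 1/√k.
CV = SD/mean = 2/2.58 = 0.7752, hence k = 1/CV² = 1.66.
Then θ = mean/k = 2.58/1.66 = 1.55.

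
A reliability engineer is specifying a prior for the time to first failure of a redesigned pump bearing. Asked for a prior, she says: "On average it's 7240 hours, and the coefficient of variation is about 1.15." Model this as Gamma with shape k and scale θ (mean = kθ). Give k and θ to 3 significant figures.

k ≈ 0.756, θ ≈ 9570

For Gamma(k, scale θ): mean = kθ, variance = kθ², so CV = 1/√k.
CV = 1.15, hence k = 1/CV² = 0.756.
Then θ = mean/k = 7240/0.756 = 9570.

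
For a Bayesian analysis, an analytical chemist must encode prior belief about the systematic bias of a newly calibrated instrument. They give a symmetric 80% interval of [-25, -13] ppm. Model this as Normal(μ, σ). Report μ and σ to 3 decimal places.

A symmetric 80% interval runs μ ± z·σ with z = 1.282.
Half-width = 6, so σ = 6/1.282 = 4.682.
μ is the interval midpoint, -19.000.

μ = -19.000, σ = 4.682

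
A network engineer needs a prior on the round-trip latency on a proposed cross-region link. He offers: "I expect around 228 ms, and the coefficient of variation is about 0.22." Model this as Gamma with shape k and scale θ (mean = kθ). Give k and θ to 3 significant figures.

For Gamma(k, scale θ): mean = kθ, variance = kθ², so CV = 1/√k.
CV = 0.22, hence k = 1/CV² = 20.7.
Then θ = mean/k = 228/20.7 = 11.

k ≈ 20.7, θ ≈ 11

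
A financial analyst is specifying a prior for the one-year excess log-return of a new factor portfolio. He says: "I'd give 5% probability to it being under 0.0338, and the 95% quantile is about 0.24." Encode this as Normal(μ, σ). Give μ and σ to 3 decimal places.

For Normal(μ,σ), the p-quantile is μ + z_p·σ. Here z_{0.05} = -1.645, z_{0.95} = 1.645.
So 0.0338 = μ − 1.645σ and 0.24 = μ + 1.645σ.
Subtracting: σ = (0.24 − 0.0338)/(1.645 − (-1.645)) = 0.063.
Then μ = 0.0338 − (-1.645)·0.063 = 0.137.

μ = 0.137, σ = 0.063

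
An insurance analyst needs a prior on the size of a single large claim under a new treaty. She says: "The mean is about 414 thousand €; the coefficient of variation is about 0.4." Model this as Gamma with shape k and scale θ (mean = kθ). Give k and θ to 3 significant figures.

k ≈ 6.25, θ ≈ 66.2

For Gamma(k, scale θ): mean = kθ, variance = kθ², so CV = 1/√k.
CV = 0.4, hence k = 1/CV² = 6.25.
Then θ = mean/k = 414/6.25 = 66.2.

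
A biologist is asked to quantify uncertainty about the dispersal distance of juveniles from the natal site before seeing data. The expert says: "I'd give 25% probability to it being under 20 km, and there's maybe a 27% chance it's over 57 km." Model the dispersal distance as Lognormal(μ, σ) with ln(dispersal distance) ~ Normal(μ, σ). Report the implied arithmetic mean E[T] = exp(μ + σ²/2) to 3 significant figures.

If T ~ Lognormal(μ,σ) then ln T ~ Normal(μ,σ), so the p-quantile of ln T is μ + z_p·σ.
ln(20) = 2.996 and ln(57) = 4.043; z_{0.25} = -0.6745, z_{0.73} = 0.6128.
σ = (4.043 − 2.996)/(0.6128 − (-0.6745)) = 0.814.
μ = 2.996 − (-0.6745)·0.814 = 3.544.
E[T] = exp(μ + σ²/2) = exp(3.544 + 0.3310) = 48.2 km.

E[T] ≈ 48.2 km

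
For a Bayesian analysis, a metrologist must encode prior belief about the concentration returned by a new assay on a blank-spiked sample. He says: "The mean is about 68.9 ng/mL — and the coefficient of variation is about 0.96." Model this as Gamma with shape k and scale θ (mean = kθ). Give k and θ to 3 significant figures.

k ≈ 1.09, θ ≈ 63.5

For Gamma(k, scale θ): mean = kθ, variance = kθ², so CV = 1/√k.
CV = 0.96, hence k = 1/CV² = 1.09.
Then θ = mean/k = 68.9/1.09 = 63.5.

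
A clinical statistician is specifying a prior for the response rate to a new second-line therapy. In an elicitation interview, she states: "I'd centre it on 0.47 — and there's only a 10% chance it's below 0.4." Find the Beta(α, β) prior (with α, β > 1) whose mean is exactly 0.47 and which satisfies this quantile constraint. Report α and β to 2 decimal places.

α ≈ 38.91, β ≈ 43.88

With mean 0.47 fixed, write α = 0.47s, β = 0.53s where s = α+β.
Need P(θ < 0.4) = 0.1 under Beta(0.47s, 0.53s). Normal approximation: (q−m)/√(m(1−m)/s) ≈ z_{0.1} = -1.28, so s ≈ 0.47·0.53·(-1.28)²/(0.4−0.47)² = 83.5.
At s = 83.5: P(θ<0.4) ≈ 0.099. Adjusting to match 0.1 gives s ≈ 82.79.
So α = 0.47·82.79 ≈ 38.91, β = 0.53·82.79 ≈ 43.88.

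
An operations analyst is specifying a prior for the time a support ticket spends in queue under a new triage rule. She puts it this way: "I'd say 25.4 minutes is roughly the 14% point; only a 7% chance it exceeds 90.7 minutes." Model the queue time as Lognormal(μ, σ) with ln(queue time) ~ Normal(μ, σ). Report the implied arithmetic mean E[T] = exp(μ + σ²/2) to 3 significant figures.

If T ~ Lognormal(μ,σ) then ln T ~ Normal(μ,σ), so the p-quantile of ln T is μ + z_p·σ.
ln(25.4) = 3.235 and ln(90.7) = 4.508; z_{0.14} = -1.08, z_{0.93} = 1.476.
σ = (4.508 − 3.235)/(1.476 − (-1.08)) = 0.498.
μ = 3.235 − (-1.08)·0.498 = 3.773.
E[T] = exp(μ + σ²/2) = exp(3.773 + 0.1240) = 49.2 minutes.

E[T] ≈ 49.2 minutes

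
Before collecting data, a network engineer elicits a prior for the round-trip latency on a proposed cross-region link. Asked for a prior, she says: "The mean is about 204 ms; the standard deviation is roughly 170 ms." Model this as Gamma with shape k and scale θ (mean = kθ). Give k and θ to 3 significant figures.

k ≈ 1.44, θ ≈ 142

For Gamma(k, scale θ): mean = kθ, variance = kθ², so CV = 1/√k.
CV = SD/mean = 170/204 = 0.8333, hence k = 1/CV² = 1.44.
Then θ = mean/k = 204/1.44 = 142.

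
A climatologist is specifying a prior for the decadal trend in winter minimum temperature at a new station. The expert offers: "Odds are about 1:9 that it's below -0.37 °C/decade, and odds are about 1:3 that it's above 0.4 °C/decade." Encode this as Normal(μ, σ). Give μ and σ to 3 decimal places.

The p-quantile of Normal(μ,σ) is μ + z_p·σ, with z_{0.1} = -1.282 and z_{0.75} = 0.6745.
Eliminate σ: μ = (z₂·x₁ − z₁·x₂)/(z₂ − z₁) = (0.6745·-0.37 − (-1.282)·0.4)/1.956 = 0.134.
Then σ = (x₂ − x₁)/(z₂ − z₁) = (0.4 − -0.37)/1.956 = 0.394.

μ = 0.134, σ = 0.394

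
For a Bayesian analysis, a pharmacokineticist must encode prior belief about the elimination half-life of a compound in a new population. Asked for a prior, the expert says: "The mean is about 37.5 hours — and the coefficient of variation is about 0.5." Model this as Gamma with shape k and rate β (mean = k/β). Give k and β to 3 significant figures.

For Gamma(k, rate β): mean = k/β, variance = k/β², so CV = 1/√k.
CV = 0.5, hence k = 1/CV² = 4.
Then β = k/mean = 4/37.5 = 0.107.

k ≈ 4, β ≈ 0.107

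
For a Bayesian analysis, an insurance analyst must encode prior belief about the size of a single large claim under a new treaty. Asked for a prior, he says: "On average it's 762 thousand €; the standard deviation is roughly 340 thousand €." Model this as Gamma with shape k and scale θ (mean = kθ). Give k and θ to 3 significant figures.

For Gamma(k, scale θ): mean = kθ, variance = kθ², so CV = 1/√k.
CV = SD/mean = 340/762 = 0.4462, hence k = 1/CV² = 5.02.
Then θ = mean/k = 762/5.02 = 152.

k ≈ 5.02, θ ≈ 152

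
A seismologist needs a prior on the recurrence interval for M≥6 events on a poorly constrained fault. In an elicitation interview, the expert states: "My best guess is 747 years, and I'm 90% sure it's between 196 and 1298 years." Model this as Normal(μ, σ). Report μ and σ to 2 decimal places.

A symmetric 90% interval runs μ ± z·σ with z = 1.645.
Half-width = 551, so σ = 551/1.645 = 334.98.
μ is the stated best guess, 747.00.

μ = 747.00, σ = 334.98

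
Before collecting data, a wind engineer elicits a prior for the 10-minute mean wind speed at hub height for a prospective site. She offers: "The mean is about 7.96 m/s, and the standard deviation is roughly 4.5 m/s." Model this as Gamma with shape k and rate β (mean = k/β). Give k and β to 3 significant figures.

For Gamma(k, rate β): mean = k/β, variance = k/β², so CV = 1/√k.
CV = SD/mean = 4.5/7.96 = 0.5653, hence k = 1/CV² = 3.13.
Then β = k/mean = 3.13/7.96 = 0.393.

k ≈ 3.13, β ≈ 0.393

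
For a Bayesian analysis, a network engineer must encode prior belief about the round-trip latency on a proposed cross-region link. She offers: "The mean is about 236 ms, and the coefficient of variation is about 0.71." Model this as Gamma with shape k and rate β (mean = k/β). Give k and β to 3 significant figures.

For Gamma(k, rate β): mean = k/β, variance = k/β², so CV = 1/√k.
CV = 0.71, hence k = 1/CV² = 1.98.
Then β = k/mean = 1.98/236 = 0.00841.

k ≈ 1.98, β ≈ 0.00841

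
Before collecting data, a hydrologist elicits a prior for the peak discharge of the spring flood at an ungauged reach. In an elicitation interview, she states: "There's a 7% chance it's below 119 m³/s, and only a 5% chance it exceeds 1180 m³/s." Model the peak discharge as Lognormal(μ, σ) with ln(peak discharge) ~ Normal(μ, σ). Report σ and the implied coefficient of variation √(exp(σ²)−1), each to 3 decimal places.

If T ~ Lognormal(μ,σ) then ln T ~ Normal(μ,σ), so the p-quantile of ln T is μ + z_p·σ.
ln(119) = 4.779 and ln(1180) = 7.073; z_{0.07} = -1.476, z_{0.95} = 1.645.
σ = (7.073 − 4.779)/(1.645 − (-1.476)) = 0.735.
μ = 4.779 − (-1.476)·0.735 = 5.864.
CV = √(exp(σ²)−1) = √(exp(0.5404)−1) = 0.847.

σ ≈ 0.735, CV ≈ 0.847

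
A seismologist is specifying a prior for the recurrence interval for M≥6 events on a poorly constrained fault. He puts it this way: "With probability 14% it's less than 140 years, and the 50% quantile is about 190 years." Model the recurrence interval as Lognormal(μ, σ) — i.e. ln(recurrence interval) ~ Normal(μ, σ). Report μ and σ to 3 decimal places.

If T ~ Lognormal(μ,σ) then ln T ~ Normal(μ,σ), so the p-quantile of ln T is μ + z_p·σ.
ln(140) = 4.942 and ln(190) = 5.247; z_{0.14} = -1.08, z_{0.5} = 0.
σ = (5.247 − 4.942)/(0 − (-1.08)) = 0.283.
μ = 4.942 − (-1.08)·0.283 = 5.247.

μ ≈ 5.247, σ ≈ 0.283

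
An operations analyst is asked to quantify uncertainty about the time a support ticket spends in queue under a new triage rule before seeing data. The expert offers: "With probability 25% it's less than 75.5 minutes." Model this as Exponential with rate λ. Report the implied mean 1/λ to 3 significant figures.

P(T < 75.5) = 1 − e^(−λ·75.5) = 0.25, so λ = −ln(1−0.25)/75.5 = −ln(0.75)/75.5 = 0.00381.
Mean = 1/λ = 262 minutes.

mean ≈ 262 minutes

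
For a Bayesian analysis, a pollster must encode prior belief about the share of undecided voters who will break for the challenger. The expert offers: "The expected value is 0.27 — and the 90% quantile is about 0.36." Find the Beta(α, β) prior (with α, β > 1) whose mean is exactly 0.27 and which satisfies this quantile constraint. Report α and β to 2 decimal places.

α ≈ 11.23, β ≈ 30.35

With mean 0.27 fixed, write α = 0.27s, β = 0.73s where s = α+β.
Need P(θ < 0.36) = 0.9 under Beta(0.27s, 0.73s). Normal approximation: (q−m)/√(m(1−m)/s) ≈ z_{0.9} = 1.28, so s ≈ 0.27·0.73·(1.28)²/(0.36−0.27)² = 40.0.
At s = 40.0: P(θ<0.36) ≈ 0.896. Adjusting to match 0.9 gives s ≈ 41.57.
So α = 0.27·41.57 ≈ 11.23, β = 0.73·41.57 ≈ 30.35.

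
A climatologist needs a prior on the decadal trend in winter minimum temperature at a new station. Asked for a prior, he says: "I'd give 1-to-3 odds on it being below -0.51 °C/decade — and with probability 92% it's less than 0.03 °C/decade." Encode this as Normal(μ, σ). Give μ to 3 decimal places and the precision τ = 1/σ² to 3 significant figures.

The p-quantile of Normal(μ,σ) is μ + z_p·σ, with z_{0.25} = -0.6745 and z_{0.92} = 1.405.
Eliminate σ: μ = (z₂·x₁ − z₁·x₂)/(z₂ − z₁) = (1.405·-0.51 − (-0.6745)·0.03)/2.08 = -0.335.
Then σ = (x₂ − x₁)/(z₂ − z₁) = (0.03 − -0.51)/2.08 = 0.260.
Precision τ = 1/σ² = 1/0.2597² = 14.8.

μ = -0.335, τ = 14.8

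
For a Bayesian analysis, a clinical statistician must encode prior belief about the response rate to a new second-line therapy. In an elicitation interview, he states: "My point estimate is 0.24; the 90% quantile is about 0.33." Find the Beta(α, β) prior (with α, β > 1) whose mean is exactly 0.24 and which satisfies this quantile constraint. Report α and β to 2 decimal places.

With mean 0.24 fixed, write α = 0.24s, β = 0.76s where s = α+β.
Need P(θ < 0.33) = 0.9 under Beta(0.24s, 0.76s). Normal approximation: (q−m)/√(m(1−m)/s) ≈ z_{0.9} = 1.28, so s ≈ 0.24·0.76·(1.28)²/(0.33−0.24)² = 37.0.
At s = 37.0: P(θ<0.33) ≈ 0.895. Adjusting to match 0.9 gives s ≈ 38.77.
So α = 0.24·38.77 ≈ 9.31, β = 0.76·38.77 ≈ 29.47.

α ≈ 9.31, β ≈ 29.47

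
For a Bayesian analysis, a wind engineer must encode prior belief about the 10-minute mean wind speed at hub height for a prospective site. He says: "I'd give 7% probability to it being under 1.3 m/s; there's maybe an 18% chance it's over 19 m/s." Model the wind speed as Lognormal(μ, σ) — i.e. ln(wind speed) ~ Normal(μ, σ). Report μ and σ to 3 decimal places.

If T ~ Lognormal(μ,σ) then ln T ~ Normal(μ,σ), so the p-quantile of ln T is μ + z_p·σ.
ln(1.3) = 0.2624 and ln(19) = 2.944; z_{0.07} = -1.476, z_{0.82} = 0.9154.
σ = (2.944 − 0.2624)/(0.9154 − (-1.476)) = 1.122.
μ = 0.2624 − (-1.476)·1.122 = 1.918.

μ ≈ 1.918, σ ≈ 1.122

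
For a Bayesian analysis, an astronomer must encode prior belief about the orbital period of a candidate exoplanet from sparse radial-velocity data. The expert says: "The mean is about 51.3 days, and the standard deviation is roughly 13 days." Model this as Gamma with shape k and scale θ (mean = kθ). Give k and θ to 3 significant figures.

For Gamma(k, scale θ): mean = kθ, variance = kθ², so CV = 1/√k.
CV = SD/mean = 13/51.3 = 0.2534, hence k = 1/CV² = 15.6.
Then θ = mean/k = 51.3/15.6 = 3.29.

k ≈ 15.6, θ ≈ 3.29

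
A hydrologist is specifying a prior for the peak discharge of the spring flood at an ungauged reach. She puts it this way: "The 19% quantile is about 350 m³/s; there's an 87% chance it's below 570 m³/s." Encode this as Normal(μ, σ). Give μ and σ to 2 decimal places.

The p-quantile of Normal(μ,σ) is μ + z_p·σ, with z_{0.19} = -0.8779 and z_{0.87} = 1.126.
Eliminate σ: μ = (z₂·x₁ − z₁·x₂)/(z₂ − z₁) = (1.126·350 − (-0.8779)·570)/2.004 = 446.36.
Then σ = (x₂ − x₁)/(z₂ − z₁) = (570 − 350)/2.004 = 109.76.

μ = 446.36, σ = 109.76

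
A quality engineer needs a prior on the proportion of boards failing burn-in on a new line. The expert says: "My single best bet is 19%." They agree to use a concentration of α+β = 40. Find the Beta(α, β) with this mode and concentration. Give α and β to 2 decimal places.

α = 8.22, β = 31.78

For α,β > 1 the Beta mode is (α−1)/(α+β−2). With α+β = 40, the mode is (α−1)/38.
Set (α−1)/38 = 0.19 → α = 1 + 0.19·38 = 8.22.
β = 40 − α = 31.78.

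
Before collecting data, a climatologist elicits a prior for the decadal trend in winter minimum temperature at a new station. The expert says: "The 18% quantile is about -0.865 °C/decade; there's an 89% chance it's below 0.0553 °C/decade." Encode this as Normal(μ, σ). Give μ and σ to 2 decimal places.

The p-quantile of Normal(μ,σ) is μ + z_p·σ, with z_{0.18} = -0.9154 and z_{0.89} = 1.227.
Eliminate σ: μ = (z₂·x₁ − z₁·x₂)/(z₂ − z₁) = (1.227·-0.865 − (-0.9154)·0.0553)/2.142 = -0.47.
Then σ = (x₂ − x₁)/(z₂ − z₁) = (0.0553 − -0.865)/2.142 = 0.43.

μ = -0.47, σ = 0.43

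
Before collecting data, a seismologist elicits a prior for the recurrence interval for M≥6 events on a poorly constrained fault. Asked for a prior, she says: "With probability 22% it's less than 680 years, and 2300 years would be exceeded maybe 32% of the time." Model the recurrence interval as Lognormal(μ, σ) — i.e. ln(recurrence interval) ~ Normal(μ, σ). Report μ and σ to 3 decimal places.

If T ~ Lognormal(μ,σ) then ln T ~ Normal(μ,σ), so the p-quantile of ln T is μ + z_p·σ.
ln(680) = 6.522 and ln(2300) = 7.741; z_{0.22} = -0.7722, z_{0.68} = 0.4677.
σ = (7.741 − 6.522)/(0.4677 − (-0.7722)) = 0.983.
μ = 6.522 − (-0.7722)·0.983 = 7.281.

μ ≈ 7.281, σ ≈ 0.983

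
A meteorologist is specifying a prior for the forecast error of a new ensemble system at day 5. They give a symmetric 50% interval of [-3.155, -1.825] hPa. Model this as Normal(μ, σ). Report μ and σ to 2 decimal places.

A symmetric 50% interval runs μ ± z·σ with z = 0.6745.
Half-width = 0.665, so σ = 0.665/0.6745 = 0.99.
μ is the interval midpoint, -2.49.

μ = -2.49, σ = 0.99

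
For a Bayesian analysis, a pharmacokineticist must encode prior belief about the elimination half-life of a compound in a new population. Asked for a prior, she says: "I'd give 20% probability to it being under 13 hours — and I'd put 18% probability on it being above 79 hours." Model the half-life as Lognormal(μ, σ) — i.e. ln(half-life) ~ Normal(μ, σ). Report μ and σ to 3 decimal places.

If T ~ Lognormal(μ,σ) then ln T ~ Normal(μ,σ), so the p-quantile of ln T is μ + z_p·σ.
ln(13) = 2.565 and ln(79) = 4.369; z_{0.2} = -0.8416, z_{0.82} = 0.9154.
σ = (4.369 − 2.565)/(0.9154 − (-0.8416)) = 1.027.
μ = 2.565 − (-0.8416)·1.027 = 3.429.

μ ≈ 3.429, σ ≈ 1.027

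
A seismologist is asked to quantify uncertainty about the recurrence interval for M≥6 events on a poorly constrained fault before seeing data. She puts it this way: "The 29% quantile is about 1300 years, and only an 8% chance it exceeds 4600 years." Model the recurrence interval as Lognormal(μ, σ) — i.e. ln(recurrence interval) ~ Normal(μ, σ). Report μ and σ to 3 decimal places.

If T ~ Lognormal(μ,σ) then ln T ~ Normal(μ,σ), so the p-quantile of ln T is μ + z_p·σ.
ln(1300) = 7.17 and ln(4600) = 8.434; z_{0.29} = -0.5534, z_{0.92} = 1.405.
σ = (8.434 − 7.17)/(1.405 − (-0.5534)) = 0.645.
μ = 7.17 − (-0.5534)·0.645 = 7.527.

μ ≈ 7.527, σ ≈ 0.645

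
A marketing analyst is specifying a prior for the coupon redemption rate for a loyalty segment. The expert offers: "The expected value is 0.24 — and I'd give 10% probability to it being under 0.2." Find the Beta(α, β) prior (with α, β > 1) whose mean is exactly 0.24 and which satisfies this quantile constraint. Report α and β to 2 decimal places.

α ≈ 43.39, β ≈ 137.40

With mean 0.24 fixed, write α = 0.24s, β = 0.76s where s = α+β.
Need P(θ < 0.2) = 0.1 under Beta(0.24s, 0.76s). Normal approximation: (q−m)/√(m(1−m)/s) ≈ z_{0.1} = -1.28, so s ≈ 0.24·0.76·(-1.28)²/(0.2−0.24)² = 187.2.
At s = 187.2: P(θ<0.2) ≈ 0.096. Adjusting to match 0.1 gives s ≈ 180.79.
So α = 0.24·180.79 ≈ 43.39, β = 0.76·180.79 ≈ 137.40.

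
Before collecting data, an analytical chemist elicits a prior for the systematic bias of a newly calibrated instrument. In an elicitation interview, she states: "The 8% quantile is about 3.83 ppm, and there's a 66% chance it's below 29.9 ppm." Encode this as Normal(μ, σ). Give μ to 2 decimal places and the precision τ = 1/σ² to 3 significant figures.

For Normal(μ,σ), the p-quantile is μ + z_p·σ. Here z_{0.08} = -1.405, z_{0.66} = 0.4125.
So 3.83 = μ − 1.405σ and 29.9 = μ + 0.4125σ.
Subtracting: σ = (29.9 − 3.83)/(0.4125 − (-1.405)) = 14.34.
Then μ = 3.83 − (-1.405)·14.34 = 23.98.
Precision τ = 1/σ² = 1/14.34² = 0.00486.

μ = 23.98, τ = 0.00486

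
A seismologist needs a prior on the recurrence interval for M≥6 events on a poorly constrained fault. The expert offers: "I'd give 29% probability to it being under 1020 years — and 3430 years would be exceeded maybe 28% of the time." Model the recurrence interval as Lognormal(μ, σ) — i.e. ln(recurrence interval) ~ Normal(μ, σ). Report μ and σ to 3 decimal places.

μ ≈ 7.518, σ ≈ 1.067

If T ~ Lognormal(μ,σ) then ln T ~ Normal(μ,σ), so the p-quantile of ln T is μ + z_p·σ.
ln(1020) = 6.928 and ln(3430) = 8.14; z_{0.29} = -0.5534, z_{0.72} = 0.5828.
σ = (8.14 − 6.928)/(0.5828 − (-0.5534)) = 1.067.
μ = 6.928 − (-0.5534)·1.067 = 7.518.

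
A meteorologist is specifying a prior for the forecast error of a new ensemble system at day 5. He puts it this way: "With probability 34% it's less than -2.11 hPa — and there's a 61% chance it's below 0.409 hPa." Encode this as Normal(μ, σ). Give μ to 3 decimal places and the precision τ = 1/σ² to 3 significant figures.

For Normal(μ,σ), the p-quantile is μ + z_p·σ. Here z_{0.34} = -0.4125, z_{0.61} = 0.2793.
So -2.11 = μ − 0.4125σ and 0.409 = μ + 0.2793σ.
Subtracting: σ = (0.409 − -2.11)/(0.2793 − (-0.4125)) = 3.641.
Then μ = -2.11 − (-0.4125)·3.641 = -0.608.
Precision τ = 1/σ² = 1/3.641² = 0.0754.

μ = -0.608, τ = 0.0754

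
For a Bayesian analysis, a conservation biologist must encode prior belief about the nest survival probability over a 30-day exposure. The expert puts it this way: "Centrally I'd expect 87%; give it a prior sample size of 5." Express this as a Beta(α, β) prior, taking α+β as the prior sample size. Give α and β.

Under the effective-sample-size interpretation, Beta(α, β) has prior mean α/(α+β) and prior sample size α+β.
So α+β = 5 and α/(α+β) = 0.87, giving α = 0.87·5 = 4.35 and β = 5 − 4.35 = 0.65.

α = 4.35, β = 0.65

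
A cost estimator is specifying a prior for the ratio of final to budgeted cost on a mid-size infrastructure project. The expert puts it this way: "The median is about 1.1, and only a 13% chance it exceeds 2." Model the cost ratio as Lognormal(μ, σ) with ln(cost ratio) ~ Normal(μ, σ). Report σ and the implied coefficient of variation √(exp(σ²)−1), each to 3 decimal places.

σ ≈ 0.531, CV ≈ 0.570

If T ~ Lognormal(μ,σ) then ln T ~ Normal(μ,σ), so the p-quantile of ln T is μ + z_p·σ.
ln(1.1) = 0.09531 and ln(2) = 0.6931; z_{0.5} = 0, z_{0.87} = 1.126.
σ = (0.6931 − 0.09531)/(1.126 − (0)) = 0.531.
μ = 0.09531 − (0)·0.531 = 0.095.
CV = √(exp(σ²)−1) = √(exp(0.2817)−1) = 0.570.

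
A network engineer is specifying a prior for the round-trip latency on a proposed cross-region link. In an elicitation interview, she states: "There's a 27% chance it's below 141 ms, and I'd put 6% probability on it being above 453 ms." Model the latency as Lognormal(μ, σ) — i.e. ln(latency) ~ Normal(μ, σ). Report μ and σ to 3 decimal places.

μ ≈ 5.279, σ ≈ 0.538

If T ~ Lognormal(μ,σ) then ln T ~ Normal(μ,σ), so the p-quantile of ln T is μ + z_p·σ.
ln(141) = 4.949 and ln(453) = 6.116; z_{0.27} = -0.6128, z_{0.94} = 1.555.
σ = (6.116 − 4.949)/(1.555 − (-0.6128)) = 0.538.
μ = 4.949 − (-0.6128)·0.538 = 5.279.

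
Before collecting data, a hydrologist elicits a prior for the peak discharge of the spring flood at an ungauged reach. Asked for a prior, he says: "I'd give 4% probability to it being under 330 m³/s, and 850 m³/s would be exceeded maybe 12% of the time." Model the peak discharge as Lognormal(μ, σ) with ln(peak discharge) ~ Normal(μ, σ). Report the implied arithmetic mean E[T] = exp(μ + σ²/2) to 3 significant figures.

E[T] ≈ 612 m³/s

If T ~ Lognormal(μ,σ) then ln T ~ Normal(μ,σ), so the p-quantile of ln T is μ + z_p·σ.
ln(330) = 5.799 and ln(850) = 6.745; z_{0.04} = -1.751, z_{0.88} = 1.175.
σ = (6.745 − 5.799)/(1.175 − (-1.751)) = 0.323.
μ = 5.799 − (-1.751)·0.323 = 6.365.
E[T] = exp(μ + σ²/2) = exp(6.365 + 0.0523) = 612 m³/s.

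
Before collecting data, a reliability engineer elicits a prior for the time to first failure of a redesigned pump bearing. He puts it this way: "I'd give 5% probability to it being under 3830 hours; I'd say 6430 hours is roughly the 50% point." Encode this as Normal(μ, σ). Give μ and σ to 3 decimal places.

The p-quantile of Normal(μ,σ) is μ + z_p·σ, with z_{0.05} = -1.645 and z_{0.5} = 0.
Eliminate σ: μ = (z₂·x₁ − z₁·x₂)/(z₂ − z₁) = (0·3830 − (-1.645)·6430)/1.645 = 6430.000.
Then σ = (x₂ − x₁)/(z₂ − z₁) = (6430 − 3830)/1.645 = 1580.688.

μ = 6430.000, σ = 1580.688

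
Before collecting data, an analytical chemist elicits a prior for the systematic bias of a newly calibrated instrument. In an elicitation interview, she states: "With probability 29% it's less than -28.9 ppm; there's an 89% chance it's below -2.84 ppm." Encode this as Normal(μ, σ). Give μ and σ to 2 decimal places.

For Normal(μ,σ), the p-quantile is μ + z_p·σ. Here z_{0.29} = -0.5534, z_{0.89} = 1.227.
So -28.9 = μ − 0.5534σ and -2.84 = μ + 1.227σ.
Subtracting: σ = (-2.84 − -28.9)/(1.227 − (-0.5534)) = 14.64.
Then μ = -28.9 − (-0.5534)·14.64 = -20.80.

μ = -20.80, σ = 14.64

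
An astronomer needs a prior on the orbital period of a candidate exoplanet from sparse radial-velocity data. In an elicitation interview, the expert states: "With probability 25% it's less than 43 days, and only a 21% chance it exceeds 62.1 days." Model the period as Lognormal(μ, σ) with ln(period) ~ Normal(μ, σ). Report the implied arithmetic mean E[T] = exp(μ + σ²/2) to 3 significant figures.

If T ~ Lognormal(μ,σ) then ln T ~ Normal(μ,σ), so the p-quantile of ln T is μ + z_p·σ.
ln(43) = 3.761 and ln(62.1) = 4.129; z_{0.25} = -0.6745, z_{0.79} = 0.8064.
σ = (4.129 − 3.761)/(0.8064 − (-0.6745)) = 0.248.
μ = 3.761 − (-0.6745)·0.248 = 3.929.
E[T] = exp(μ + σ²/2) = exp(3.929 + 0.0308) = 52.4 days.

E[T] ≈ 52.4 days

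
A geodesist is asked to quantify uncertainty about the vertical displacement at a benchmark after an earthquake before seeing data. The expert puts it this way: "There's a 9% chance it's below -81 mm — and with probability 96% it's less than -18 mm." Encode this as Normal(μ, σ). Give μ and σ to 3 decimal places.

μ = -53.677, σ = 20.379

For Normal(μ,σ), the p-quantile is μ + z_p·σ. Here z_{0.09} = -1.341, z_{0.96} = 1.751.
So -81 = μ − 1.341σ and -18 = μ + 1.751σ.
Subtracting: σ = (-18 − -81)/(1.751 − (-1.341)) = 20.379.
Then μ = -81 − (-1.341)·20.379 = -53.677.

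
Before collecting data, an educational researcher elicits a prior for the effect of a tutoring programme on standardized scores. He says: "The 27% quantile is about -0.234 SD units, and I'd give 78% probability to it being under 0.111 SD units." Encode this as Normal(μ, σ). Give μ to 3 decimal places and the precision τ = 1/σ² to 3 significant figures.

For Normal(μ,σ), the p-quantile is μ + z_p·σ. Here z_{0.27} = -0.6128, z_{0.78} = 0.7722.
So -0.234 = μ − 0.6128σ and 0.111 = μ + 0.7722σ.
Subtracting: σ = (0.111 − -0.234)/(0.7722 − (-0.6128)) = 0.249.
Then μ = -0.234 − (-0.6128)·0.249 = -0.081.
Precision τ = 1/σ² = 1/0.2491² = 16.1.

μ = -0.081, τ = 16.1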